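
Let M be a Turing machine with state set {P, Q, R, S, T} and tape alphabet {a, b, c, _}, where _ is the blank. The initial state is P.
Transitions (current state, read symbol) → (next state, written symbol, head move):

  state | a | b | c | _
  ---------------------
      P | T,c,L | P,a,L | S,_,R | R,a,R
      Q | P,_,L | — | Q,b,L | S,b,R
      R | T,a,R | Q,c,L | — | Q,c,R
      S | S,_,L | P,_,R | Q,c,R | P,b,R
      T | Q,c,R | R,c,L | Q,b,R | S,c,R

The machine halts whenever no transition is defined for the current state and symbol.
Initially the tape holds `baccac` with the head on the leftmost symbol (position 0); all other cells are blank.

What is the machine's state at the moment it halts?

P | __[b]accac   read b → write a, move L, go to P
P | _[_]aaccac   read _ → write a, move R, go to R
R | _a[a]accac   read a → write a, move R, go to T
T | _aa[a]ccac   read a → write c, move R, go to Q
Q | _aac[c]cac   read c → write b, move L, go to Q
Q | _aa[c]bcac   read c → write b, move L, go to Q
Q | _a[a]bbcac   read a → write _, move L, go to P
P | _[a]_bbcac   read a → write c, move L, go to T
T | [_]c_bbcac   read _ → write c, move R, go to S
S | c[c]_bbcac   read c → write c, move R, go to Q
Q | cc[_]bbcac   read _ → write b, move R, go to S
S | ccb[b]bcac   read b → write _, move R, go to P
P | ccb_[b]cac   read b → write a, move L, go to P
P | ccb[_]acac   read _ → write a, move R, go to R
R | ccba[a]cac   read a → write a, move R, go to T
T | ccbaa[c]ac   read c → write b, move R, go to Q
Q | ccbaab[a]c   read a → write _, move L, go to P
P | ccbaa[b]_c   read b → write a, move L, go to P
P | ccba[a]a_c   read a → write c, move L, go to T
T | ccb[a]ca_c   read a → write c, move R, go to Q
Q | ccbc[c]a_c   read c → write b, move L, go to Q
Q | ccb[c]ba_c   read c → write b, move L, go to Q
Q | cc[b]bba_c
No transition is defined for (Q, b); M halts in state Q.

Q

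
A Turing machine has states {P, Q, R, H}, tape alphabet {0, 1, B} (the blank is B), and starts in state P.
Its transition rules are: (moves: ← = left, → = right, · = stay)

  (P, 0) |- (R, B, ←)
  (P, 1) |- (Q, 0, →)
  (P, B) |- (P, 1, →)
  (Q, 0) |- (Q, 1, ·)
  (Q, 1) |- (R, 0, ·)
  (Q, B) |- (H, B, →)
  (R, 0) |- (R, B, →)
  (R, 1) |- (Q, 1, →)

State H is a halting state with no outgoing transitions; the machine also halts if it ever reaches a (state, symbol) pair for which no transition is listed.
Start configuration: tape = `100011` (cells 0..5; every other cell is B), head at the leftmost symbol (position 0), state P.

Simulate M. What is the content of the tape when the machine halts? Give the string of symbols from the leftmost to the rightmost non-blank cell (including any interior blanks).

0BBB1

state=P head=0 tape=[1]00011B   (P,1)→(Q,0,→)
state=Q head=1 tape=0[0]0011B   (Q,0)→(Q,1,·)
state=Q head=1 tape=0[1]0011B   (Q,1)→(R,0,·)
state=R head=1 tape=0[0]0011B   (R,0)→(R,B,→)
state=R head=2 tape=0B[0]011B   (R,0)→(R,B,→)
state=R head=3 tape=0BB[0]11B   (R,0)→(R,B,→)
state=R head=4 tape=0BBB[1]1B   (R,1)→(Q,1,→)
state=Q head=5 tape=0BBB1[1]B   (Q,1)→(R,0,·)
state=R head=5 tape=0BBB1[0]B   (R,0)→(R,B,→)
state=R head=6 tape=0BBB1B[B]
The non-blank tape span at halt is 0BBB1.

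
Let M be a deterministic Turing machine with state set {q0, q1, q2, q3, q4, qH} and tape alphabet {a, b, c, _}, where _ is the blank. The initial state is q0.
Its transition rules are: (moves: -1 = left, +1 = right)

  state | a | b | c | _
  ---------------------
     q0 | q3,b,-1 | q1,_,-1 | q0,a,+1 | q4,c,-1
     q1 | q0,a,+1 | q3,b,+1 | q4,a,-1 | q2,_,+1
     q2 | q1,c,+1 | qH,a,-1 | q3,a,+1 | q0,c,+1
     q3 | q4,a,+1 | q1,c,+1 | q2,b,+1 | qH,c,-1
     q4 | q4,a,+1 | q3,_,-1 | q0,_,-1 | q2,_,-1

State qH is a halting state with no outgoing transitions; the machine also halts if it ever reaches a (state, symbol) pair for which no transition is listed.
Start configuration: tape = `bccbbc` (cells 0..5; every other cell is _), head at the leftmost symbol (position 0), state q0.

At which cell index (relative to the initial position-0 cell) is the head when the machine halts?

q0 | _[b]ccbbc   read b → write _, move -1, go to q1
q1 | [_]_ccbbc   read _ → write _, move +1, go to q2
q2 | _[_]ccbbc   read _ → write c, move +1, go to q0
q0 | _c[c]cbbc   read c → write a, move +1, go to q0
q0 | _ca[c]bbc   read c → write a, move +1, go to q0
q0 | _caa[b]bc   read b → write _, move -1, go to q1
q1 | _ca[a]_bc   read a → write a, move +1, go to q0
q0 | _caa[_]bc   read _ → write c, move -1, go to q4
q4 | _ca[a]cbc   read a → write a, move +1, go to q4
q4 | _caa[c]bc   read c → write _, move -1, go to q0
q0 | _ca[a]_bc   read a → write b, move -1, go to q3
q3 | _c[a]b_bc   read a → write a, move +1, go to q4
q4 | _ca[b]_bc   read b → write _, move -1, go to q3
q3 | _c[a]__bc   read a → write a, move +1, go to q4
q4 | _ca[_]_bc   read _ → write _, move -1, go to q2
q2 | _c[a]__bc   read a → write c, move +1, go to q1
q1 | _cc[_]_bc   read _ → write _, move +1, go to q2
q2 | _cc_[_]bc   read _ → write c, move +1, go to q0
q0 | _cc_c[b]c   read b → write _, move -1, go to q1
q1 | _cc_[c]_c   read c → write a, move -1, go to q4
q4 | _cc[_]a_c   read _ → write _, move -1, go to q2
q2 | _c[c]_a_c   read c → write a, move +1, go to q3
q3 | _ca[_]a_c   read _ → write c, move -1, go to qH
qH | _c[a]ca_c
At halt the head is at cell 1.

1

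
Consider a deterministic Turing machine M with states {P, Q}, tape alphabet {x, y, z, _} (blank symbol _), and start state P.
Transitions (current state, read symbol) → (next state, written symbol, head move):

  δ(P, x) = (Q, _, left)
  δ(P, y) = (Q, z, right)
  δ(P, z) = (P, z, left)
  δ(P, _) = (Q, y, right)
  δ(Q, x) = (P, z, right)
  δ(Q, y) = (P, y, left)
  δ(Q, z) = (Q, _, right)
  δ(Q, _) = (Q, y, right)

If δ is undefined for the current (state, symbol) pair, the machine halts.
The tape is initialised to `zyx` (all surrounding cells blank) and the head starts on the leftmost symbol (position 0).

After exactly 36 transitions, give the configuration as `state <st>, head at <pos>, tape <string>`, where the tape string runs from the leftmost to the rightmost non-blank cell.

state Q, head at 0, tape yzzyx

P | __[z]yx   read z → write z, move left, go to P
P | _[_]zyx   read _ → write y, move right, go to Q
Q | _y[z]yx   read z → write _, move right, go to Q
Q | _y_[y]x   read y → write y, move left, go to P
P | _y[_]yx   read _ → write y, move right, go to Q
Q | _yy[y]x   read y → write y, move left, go to P
P | _y[y]yx   read y → write z, move right, go to Q
Q | _yz[y]x   read y → write y, move left, go to P
P | _y[z]yx   read z → write z, move left, go to P
P | _[y]zyx   read y → write z, move right, go to Q
Q | _z[z]yx   read z → write _, move right, go to Q
Q | _z_[y]x   read y → write y, move left, go to P
P | _z[_]yx   read _ → write y, move right, go to Q
Q | _zy[y]x   read y → write y, move left, go to P
P | _z[y]yx   read y → write z, move right, go to Q
Q | _zz[y]x   read y → write y, move left, go to P
P | _z[z]yx   read z → write z, move left, go to P
P | _[z]zyx   read z → write z, move left, go to P
P | [_]zzyx   read _ → write y, move right, go to Q
Q | y[z]zyx   read z → write _, move right, go to Q
Q | y_[z]yx   read z → write _, move right, go to Q
Q | y__[y]x   read y → write y, move left, go to P
P | y_[_]yx   read _ → write y, move right, go to Q
Q | y_y[y]x   read y → write y, move left, go to P
P | y_[y]yx   read y → write z, move right, go to Q
Q | y_z[y]x   read y → write y, move left, go to P
P | y_[z]yx   read z → write z, move left, go to P
P | y[_]zyx   read _ → write y, move right, go to Q
Q | yy[z]yx   read z → write _, move right, go to Q
Q | yy_[y]x   read y → write y, move left, go to P
P | yy[_]yx   read _ → write y, move right, go to Q
Q | yyy[y]x   read y → write y, move left, go to P
P | yy[y]yx   read y → write z, move right, go to Q
Q | yyz[y]x   read y → write y, move left, go to P
P | yy[z]yx   read z → write z, move left, go to P
P | y[y]zyx   read y → write z, move right, go to Q
Q | yz[z]yx
After 36 steps: state Q, head at 0, tape yzzyx.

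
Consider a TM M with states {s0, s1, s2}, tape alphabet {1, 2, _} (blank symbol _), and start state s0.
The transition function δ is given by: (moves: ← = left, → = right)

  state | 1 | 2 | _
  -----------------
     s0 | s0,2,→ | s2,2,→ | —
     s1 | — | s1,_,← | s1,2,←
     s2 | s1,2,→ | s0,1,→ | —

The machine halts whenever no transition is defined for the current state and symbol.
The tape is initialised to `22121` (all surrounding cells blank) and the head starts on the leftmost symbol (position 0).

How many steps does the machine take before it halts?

9

s0 | [2]2121_   read 2 → write 2, move →, go to s2
s2 | 2[2]121_   read 2 → write 1, move →, go to s0
s0 | 21[1]21_   read 1 → write 2, move →, go to s0
s0 | 212[2]1_   read 2 → write 2, move →, go to s2
s2 | 2122[1]_   read 1 → write 2, move →, go to s1
s1 | 21222[_]   read _ → write 2, move ←, go to s1
s1 | 2122[2]2   read 2 → write _, move ←, go to s1
s1 | 212[2]_2   read 2 → write _, move ←, go to s1
s1 | 21[2]__2   read 2 → write _, move ←, go to s1
s1 | 2[1]___2
M halts after 9 transitions.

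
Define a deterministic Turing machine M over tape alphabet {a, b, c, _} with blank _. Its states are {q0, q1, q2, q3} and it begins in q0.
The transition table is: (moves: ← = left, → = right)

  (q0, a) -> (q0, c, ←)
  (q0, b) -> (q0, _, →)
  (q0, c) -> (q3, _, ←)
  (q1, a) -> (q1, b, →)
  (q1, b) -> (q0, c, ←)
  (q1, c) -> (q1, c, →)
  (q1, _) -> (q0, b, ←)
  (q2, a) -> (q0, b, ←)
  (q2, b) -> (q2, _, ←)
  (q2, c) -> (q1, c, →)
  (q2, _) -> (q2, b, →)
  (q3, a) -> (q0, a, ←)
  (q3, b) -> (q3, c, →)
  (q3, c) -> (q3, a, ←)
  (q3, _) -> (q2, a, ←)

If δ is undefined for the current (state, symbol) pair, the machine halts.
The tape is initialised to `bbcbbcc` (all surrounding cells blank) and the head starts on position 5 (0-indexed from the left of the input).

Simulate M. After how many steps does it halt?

state=q0 head=5 tape=bbcbb[c]c__   (q0,c)→(q3,_,←)
state=q3 head=4 tape=bbcb[b]_c__   (q3,b)→(q3,c,→)
state=q3 head=5 tape=bbcbc[_]c__   (q3,_)→(q2,a,←)
state=q2 head=4 tape=bbcb[c]ac__   (q2,c)→(q1,c,→)
state=q1 head=5 tape=bbcbc[a]c__   (q1,a)→(q1,b,→)
state=q1 head=6 tape=bbcbcb[c]__   (q1,c)→(q1,c,→)
state=q1 head=7 tape=bbcbcbc[_]_   (q1,_)→(q0,b,←)
state=q0 head=6 tape=bbcbcb[c]b_   (q0,c)→(q3,_,←)
state=q3 head=5 tape=bbcbc[b]_b_   (q3,b)→(q3,c,→)
state=q3 head=6 tape=bbcbcc[_]b_   (q3,_)→(q2,a,←)
state=q2 head=5 tape=bbcbc[c]ab_   (q2,c)→(q1,c,→)
state=q1 head=6 tape=bbcbcc[a]b_   (q1,a)→(q1,b,→)
state=q1 head=7 tape=bbcbccb[b]_   (q1,b)→(q0,c,←)
state=q0 head=6 tape=bbcbcc[b]c_   (q0,b)→(q0,_,→)
state=q0 head=7 tape=bbcbcc_[c]_   (q0,c)→(q3,_,←)
state=q3 head=6 tape=bbcbcc[_]__   (q3,_)→(q2,a,←)
state=q2 head=5 tape=bbcbc[c]a__   (q2,c)→(q1,c,→)
state=q1 head=6 tape=bbcbcc[a]__   (q1,a)→(q1,b,→)
state=q1 head=7 tape=bbcbccb[_]_   (q1,_)→(q0,b,←)
state=q0 head=6 tape=bbcbcc[b]b_   (q0,b)→(q0,_,→)
state=q0 head=7 tape=bbcbcc_[b]_   (q0,b)→(q0,_,→)
state=q0 head=8 tape=bbcbcc__[_]
M halts after 21 transitions.

21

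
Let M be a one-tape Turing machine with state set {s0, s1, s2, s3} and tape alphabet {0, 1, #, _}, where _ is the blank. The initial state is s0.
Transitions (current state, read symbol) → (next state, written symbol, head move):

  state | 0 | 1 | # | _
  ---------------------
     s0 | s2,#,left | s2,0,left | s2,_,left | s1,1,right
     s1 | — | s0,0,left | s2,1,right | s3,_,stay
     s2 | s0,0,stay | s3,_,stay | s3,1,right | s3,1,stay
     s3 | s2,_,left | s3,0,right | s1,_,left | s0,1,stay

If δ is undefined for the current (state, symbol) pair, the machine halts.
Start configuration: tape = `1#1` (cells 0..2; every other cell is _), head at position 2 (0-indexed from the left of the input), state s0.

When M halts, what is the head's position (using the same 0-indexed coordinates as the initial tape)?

-2

state=s0 head=2 tape=__1#[1]   (s0,1)→(s2,0,left)
state=s2 head=1 tape=__1[#]0   (s2,#)→(s3,1,right)
state=s3 head=2 tape=__11[0]   (s3,0)→(s2,_,left)
state=s2 head=1 tape=__1[1]_   (s2,1)→(s3,_,stay)
state=s3 head=1 tape=__1[_]_   (s3,_)→(s0,1,stay)
state=s0 head=1 tape=__1[1]_   (s0,1)→(s2,0,left)
state=s2 head=0 tape=__[1]0_   (s2,1)→(s3,_,stay)
state=s3 head=0 tape=__[_]0_   (s3,_)→(s0,1,stay)
state=s0 head=0 tape=__[1]0_   (s0,1)→(s2,0,left)
state=s2 head=-1 tape=_[_]00_   (s2,_)→(s3,1,stay)
state=s3 head=-1 tape=_[1]00_   (s3,1)→(s3,0,right)
state=s3 head=0 tape=_0[0]0_   (s3,0)→(s2,_,left)
state=s2 head=-1 tape=_[0]_0_   (s2,0)→(s0,0,stay)
state=s0 head=-1 tape=_[0]_0_   (s0,0)→(s2,#,left)
state=s2 head=-2 tape=[_]#_0_   (s2,_)→(s3,1,stay)
state=s3 head=-2 tape=[1]#_0_   (s3,1)→(s3,0,right)
state=s3 head=-1 tape=0[#]_0_   (s3,#)→(s1,_,left)
state=s1 head=-2 tape=[0]__0_
At halt the head is at cell -2.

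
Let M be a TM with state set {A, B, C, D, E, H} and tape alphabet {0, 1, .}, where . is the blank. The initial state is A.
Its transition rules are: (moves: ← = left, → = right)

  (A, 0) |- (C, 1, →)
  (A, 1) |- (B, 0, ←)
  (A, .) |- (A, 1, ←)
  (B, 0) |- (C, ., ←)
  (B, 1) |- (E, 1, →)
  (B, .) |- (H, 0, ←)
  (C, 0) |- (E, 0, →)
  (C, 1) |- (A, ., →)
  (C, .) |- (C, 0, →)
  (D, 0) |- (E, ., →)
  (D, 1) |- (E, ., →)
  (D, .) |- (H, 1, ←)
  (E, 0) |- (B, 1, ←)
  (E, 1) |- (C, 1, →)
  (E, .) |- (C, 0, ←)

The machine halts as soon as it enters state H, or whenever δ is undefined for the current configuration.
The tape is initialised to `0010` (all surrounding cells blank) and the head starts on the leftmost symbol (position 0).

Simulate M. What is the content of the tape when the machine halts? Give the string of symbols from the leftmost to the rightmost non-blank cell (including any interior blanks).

11001

state=A head=0 tape=[0]010.   (A,0)→(C,1,→)
state=C head=1 tape=1[0]10.   (C,0)→(E,0,→)
state=E head=2 tape=10[1]0.   (E,1)→(C,1,→)
state=C head=3 tape=101[0].   (C,0)→(E,0,→)
state=E head=4 tape=1010[.]   (E,.)→(C,0,←)
state=C head=3 tape=101[0]0   (C,0)→(E,0,→)
state=E head=4 tape=1010[0]   (E,0)→(B,1,←)
state=B head=3 tape=101[0]1   (B,0)→(C,.,←)
state=C head=2 tape=10[1].1   (C,1)→(A,.,→)
state=A head=3 tape=10.[.]1   (A,.)→(A,1,←)
state=A head=2 tape=10[.]11   (A,.)→(A,1,←)
state=A head=1 tape=1[0]111   (A,0)→(C,1,→)
state=C head=2 tape=11[1]11   (C,1)→(A,.,→)
state=A head=3 tape=11.[1]1   (A,1)→(B,0,←)
state=B head=2 tape=11[.]01   (B,.)→(H,0,←)
state=H head=1 tape=1[1]001
The non-blank tape span at halt is 11001.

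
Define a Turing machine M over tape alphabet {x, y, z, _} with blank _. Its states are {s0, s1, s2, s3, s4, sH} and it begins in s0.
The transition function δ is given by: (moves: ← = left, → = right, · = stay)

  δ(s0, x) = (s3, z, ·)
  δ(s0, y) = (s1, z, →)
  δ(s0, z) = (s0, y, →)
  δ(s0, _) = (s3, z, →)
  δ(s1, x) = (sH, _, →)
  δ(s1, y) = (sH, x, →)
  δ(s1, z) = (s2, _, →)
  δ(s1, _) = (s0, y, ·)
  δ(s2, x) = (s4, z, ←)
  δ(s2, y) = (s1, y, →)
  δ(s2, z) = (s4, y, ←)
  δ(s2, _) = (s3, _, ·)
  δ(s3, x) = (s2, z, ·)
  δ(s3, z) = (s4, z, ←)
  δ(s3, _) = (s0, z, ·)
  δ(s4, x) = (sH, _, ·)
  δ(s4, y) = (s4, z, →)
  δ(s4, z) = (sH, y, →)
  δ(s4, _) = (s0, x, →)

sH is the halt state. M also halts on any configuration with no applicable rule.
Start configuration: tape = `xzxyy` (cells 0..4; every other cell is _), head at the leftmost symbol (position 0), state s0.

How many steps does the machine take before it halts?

s0 | _[x]zxyy   read x → write z, move ·, go to s3
s3 | _[z]zxyy   read z → write z, move ←, go to s4
s4 | [_]zzxyy   read _ → write x, move →, go to s0
s0 | x[z]zxyy   read z → write y, move →, go to s0
s0 | xy[z]xyy   read z → write y, move →, go to s0
s0 | xyy[x]yy   read x → write z, move ·, go to s3
s3 | xyy[z]yy   read z → write z, move ←, go to s4
s4 | xy[y]zyy   read y → write z, move →, go to s4
s4 | xyz[z]yy   read z → write y, move →, go to sH
sH | xyzy[y]y
M halts after 9 transitions.

9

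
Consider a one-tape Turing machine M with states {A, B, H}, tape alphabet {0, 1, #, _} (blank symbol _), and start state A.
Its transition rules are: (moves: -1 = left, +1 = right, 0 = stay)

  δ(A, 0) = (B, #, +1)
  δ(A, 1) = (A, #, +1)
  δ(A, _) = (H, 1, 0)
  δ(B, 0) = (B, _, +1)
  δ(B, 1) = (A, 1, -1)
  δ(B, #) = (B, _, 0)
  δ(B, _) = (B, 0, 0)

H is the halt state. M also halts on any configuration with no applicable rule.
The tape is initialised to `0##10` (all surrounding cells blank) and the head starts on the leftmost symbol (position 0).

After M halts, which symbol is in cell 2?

state=A head=0 tape=[0]##10   (A,0)→(B,#,+1)
state=B head=1 tape=#[#]#10   (B,#)→(B,_,0)
state=B head=1 tape=#[_]#10   (B,_)→(B,0,0)
state=B head=1 tape=#[0]#10   (B,0)→(B,_,+1)
state=B head=2 tape=#_[#]10   (B,#)→(B,_,0)
state=B head=2 tape=#_[_]10   (B,_)→(B,0,0)
state=B head=2 tape=#_[0]10   (B,0)→(B,_,+1)
state=B head=3 tape=#__[1]0   (B,1)→(A,1,-1)
state=A head=2 tape=#_[_]10   (A,_)→(H,1,0)
state=H head=2 tape=#_[1]10
Cell 2 holds 1 when M halts.

1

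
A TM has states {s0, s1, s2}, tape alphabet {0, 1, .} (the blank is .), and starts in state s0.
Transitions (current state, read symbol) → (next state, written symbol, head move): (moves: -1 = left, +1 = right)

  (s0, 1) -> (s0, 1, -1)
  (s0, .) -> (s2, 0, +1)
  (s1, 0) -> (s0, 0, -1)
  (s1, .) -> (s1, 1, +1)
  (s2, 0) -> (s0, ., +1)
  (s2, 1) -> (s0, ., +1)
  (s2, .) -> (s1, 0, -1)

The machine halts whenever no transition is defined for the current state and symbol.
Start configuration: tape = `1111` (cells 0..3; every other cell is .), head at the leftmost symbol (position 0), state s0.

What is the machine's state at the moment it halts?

s0

state=s0 head=0 tape=.[1]111..   (s0,1)→(s0,1,-1)
state=s0 head=-1 tape=[.]1111..   (s0,.)→(s2,0,+1)
state=s2 head=0 tape=0[1]111..   (s2,1)→(s0,.,+1)
state=s0 head=1 tape=0.[1]11..   (s0,1)→(s0,1,-1)
state=s0 head=0 tape=0[.]111..   (s0,.)→(s2,0,+1)
state=s2 head=1 tape=00[1]11..   (s2,1)→(s0,.,+1)
state=s0 head=2 tape=00.[1]1..   (s0,1)→(s0,1,-1)
state=s0 head=1 tape=00[.]11..   (s0,.)→(s2,0,+1)
state=s2 head=2 tape=000[1]1..   (s2,1)→(s0,.,+1)
state=s0 head=3 tape=000.[1]..   (s0,1)→(s0,1,-1)
state=s0 head=2 tape=000[.]1..   (s0,.)→(s2,0,+1)
state=s2 head=3 tape=0000[1]..   (s2,1)→(s0,.,+1)
state=s0 head=4 tape=0000.[.].   (s0,.)→(s2,0,+1)
state=s2 head=5 tape=0000.0[.]   (s2,.)→(s1,0,-1)
state=s1 head=4 tape=0000.[0]0   (s1,0)→(s0,0,-1)
state=s0 head=3 tape=0000[.]00   (s0,.)→(s2,0,+1)
state=s2 head=4 tape=00000[0]0   (s2,0)→(s0,.,+1)
state=s0 head=5 tape=00000.[0]
No transition is defined for (s0, 0); M halts in state s0.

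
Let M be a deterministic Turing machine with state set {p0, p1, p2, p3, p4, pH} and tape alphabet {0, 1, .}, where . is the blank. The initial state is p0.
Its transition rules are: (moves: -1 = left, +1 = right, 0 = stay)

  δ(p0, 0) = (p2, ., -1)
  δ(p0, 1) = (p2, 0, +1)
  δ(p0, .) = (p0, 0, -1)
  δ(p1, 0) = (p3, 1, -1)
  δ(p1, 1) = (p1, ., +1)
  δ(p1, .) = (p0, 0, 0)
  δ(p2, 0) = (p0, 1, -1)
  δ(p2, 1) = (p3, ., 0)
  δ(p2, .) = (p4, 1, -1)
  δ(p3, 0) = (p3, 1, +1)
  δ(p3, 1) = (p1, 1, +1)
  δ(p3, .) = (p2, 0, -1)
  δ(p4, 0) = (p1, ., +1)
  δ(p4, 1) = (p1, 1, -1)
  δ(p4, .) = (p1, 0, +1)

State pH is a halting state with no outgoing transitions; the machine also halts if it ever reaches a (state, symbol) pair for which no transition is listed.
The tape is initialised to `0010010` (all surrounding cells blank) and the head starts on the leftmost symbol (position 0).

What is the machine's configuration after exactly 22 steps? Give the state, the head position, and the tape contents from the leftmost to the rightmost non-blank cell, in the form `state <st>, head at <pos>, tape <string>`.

state p4, head at -2, tape 1.010010

state=p0 head=0 tape=..[0]010010   (p0,0)→(p2,.,-1)
state=p2 head=-1 tape=.[.].010010   (p2,.)→(p4,1,-1)
state=p4 head=-2 tape=[.]1.010010   (p4,.)→(p1,0,+1)
state=p1 head=-1 tape=0[1].010010   (p1,1)→(p1,.,+1)
state=p1 head=0 tape=0.[.]010010   (p1,.)→(p0,0,0)
state=p0 head=0 tape=0.[0]010010   (p0,0)→(p2,.,-1)
state=p2 head=-1 tape=0[.].010010   (p2,.)→(p4,1,-1)
state=p4 head=-2 tape=[0]1.010010   (p4,0)→(p1,.,+1)
state=p1 head=-1 tape=.[1].010010   (p1,1)→(p1,.,+1)
state=p1 head=0 tape=..[.]010010   (p1,.)→(p0,0,0)
state=p0 head=0 tape=..[0]010010   (p0,0)→(p2,.,-1)
state=p2 head=-1 tape=.[.].010010   (p2,.)→(p4,1,-1)
state=p4 head=-2 tape=[.]1.010010   (p4,.)→(p1,0,+1)
state=p1 head=-1 tape=0[1].010010   (p1,1)→(p1,.,+1)
state=p1 head=0 tape=0.[.]010010   (p1,.)→(p0,0,0)
state=p0 head=0 tape=0.[0]010010   (p0,0)→(p2,.,-1)
state=p2 head=-1 tape=0[.].010010   (p2,.)→(p4,1,-1)
state=p4 head=-2 tape=[0]1.010010   (p4,0)→(p1,.,+1)
state=p1 head=-1 tape=.[1].010010   (p1,1)→(p1,.,+1)
state=p1 head=0 tape=..[.]010010   (p1,.)→(p0,0,0)
state=p0 head=0 tape=..[0]010010   (p0,0)→(p2,.,-1)
state=p2 head=-1 tape=.[.].010010   (p2,.)→(p4,1,-1)
state=p4 head=-2 tape=[.]1.010010
After 22 steps: state p4, head at -2, tape 1.010010.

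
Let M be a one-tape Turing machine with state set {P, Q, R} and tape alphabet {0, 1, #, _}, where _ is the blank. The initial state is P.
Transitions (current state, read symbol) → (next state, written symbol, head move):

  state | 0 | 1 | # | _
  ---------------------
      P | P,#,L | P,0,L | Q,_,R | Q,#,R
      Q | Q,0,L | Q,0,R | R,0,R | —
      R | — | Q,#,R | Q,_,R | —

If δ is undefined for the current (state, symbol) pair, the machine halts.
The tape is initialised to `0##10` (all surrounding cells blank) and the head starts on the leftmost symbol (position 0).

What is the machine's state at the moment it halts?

P | _[0]##10   read 0 → write #, move L, go to P
P | [_]###10   read _ → write #, move R, go to Q
Q | #[#]##10   read # → write 0, move R, go to R
R | #0[#]#10   read # → write _, move R, go to Q
Q | #0_[#]10   read # → write 0, move R, go to R
R | #0_0[1]0   read 1 → write #, move R, go to Q
Q | #0_0#[0]   read 0 → write 0, move L, go to Q
Q | #0_0[#]0   read # → write 0, move R, go to R
R | #0_00[0]
No transition is defined for (R, 0); M halts in state R.

R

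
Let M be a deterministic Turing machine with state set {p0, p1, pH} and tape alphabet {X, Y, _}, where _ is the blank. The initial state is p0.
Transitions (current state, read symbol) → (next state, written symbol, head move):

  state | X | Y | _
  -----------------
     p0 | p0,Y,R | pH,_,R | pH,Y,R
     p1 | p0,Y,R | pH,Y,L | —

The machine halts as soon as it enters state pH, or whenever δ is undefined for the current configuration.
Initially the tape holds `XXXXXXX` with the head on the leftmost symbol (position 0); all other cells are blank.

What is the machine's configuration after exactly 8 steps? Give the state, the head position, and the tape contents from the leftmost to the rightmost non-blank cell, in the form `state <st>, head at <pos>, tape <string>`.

state=p0 head=0 tape=[X]XXXXXX__   (p0,X)→(p0,Y,R)
state=p0 head=1 tape=Y[X]XXXXX__   (p0,X)→(p0,Y,R)
state=p0 head=2 tape=YY[X]XXXX__   (p0,X)→(p0,Y,R)
state=p0 head=3 tape=YYY[X]XXX__   (p0,X)→(p0,Y,R)
state=p0 head=4 tape=YYYY[X]XX__   (p0,X)→(p0,Y,R)
state=p0 head=5 tape=YYYYY[X]X__   (p0,X)→(p0,Y,R)
state=p0 head=6 tape=YYYYYY[X]__   (p0,X)→(p0,Y,R)
state=p0 head=7 tape=YYYYYYY[_]_   (p0,_)→(pH,Y,R)
state=pH head=8 tape=YYYYYYYY[_]
After 8 steps: state pH, head at 8, tape YYYYYYYY.

state pH, head at 8, tape YYYYYYYY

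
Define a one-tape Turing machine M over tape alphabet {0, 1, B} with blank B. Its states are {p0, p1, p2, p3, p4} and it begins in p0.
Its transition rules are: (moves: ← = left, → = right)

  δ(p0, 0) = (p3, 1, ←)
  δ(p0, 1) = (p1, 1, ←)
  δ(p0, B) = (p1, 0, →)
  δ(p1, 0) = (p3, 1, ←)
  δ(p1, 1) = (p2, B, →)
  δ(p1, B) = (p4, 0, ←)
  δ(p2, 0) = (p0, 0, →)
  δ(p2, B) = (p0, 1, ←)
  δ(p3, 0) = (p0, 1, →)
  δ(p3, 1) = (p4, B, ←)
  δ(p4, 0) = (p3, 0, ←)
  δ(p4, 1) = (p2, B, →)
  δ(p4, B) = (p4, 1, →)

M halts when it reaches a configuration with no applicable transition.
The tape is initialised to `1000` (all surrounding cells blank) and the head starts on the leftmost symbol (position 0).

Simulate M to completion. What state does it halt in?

state=p0 head=0 tape=BBB[1]000   (p0,1)→(p1,1,←)
state=p1 head=-1 tape=BB[B]1000   (p1,B)→(p4,0,←)
state=p4 head=-2 tape=B[B]01000   (p4,B)→(p4,1,→)
state=p4 head=-1 tape=B1[0]1000   (p4,0)→(p3,0,←)
state=p3 head=-2 tape=B[1]01000   (p3,1)→(p4,B,←)
state=p4 head=-3 tape=[B]B01000   (p4,B)→(p4,1,→)
state=p4 head=-2 tape=1[B]01000   (p4,B)→(p4,1,→)
state=p4 head=-1 tape=11[0]1000   (p4,0)→(p3,0,←)
state=p3 head=-2 tape=1[1]01000   (p3,1)→(p4,B,←)
state=p4 head=-3 tape=[1]B01000   (p4,1)→(p2,B,→)
state=p2 head=-2 tape=B[B]01000   (p2,B)→(p0,1,←)
state=p0 head=-3 tape=[B]101000   (p0,B)→(p1,0,→)
state=p1 head=-2 tape=0[1]01000   (p1,1)→(p2,B,→)
state=p2 head=-1 tape=0B[0]1000   (p2,0)→(p0,0,→)
state=p0 head=0 tape=0B0[1]000   (p0,1)→(p1,1,←)
state=p1 head=-1 tape=0B[0]1000   (p1,0)→(p3,1,←)
state=p3 head=-2 tape=0[B]11000
No transition is defined for (p3, B); M halts in state p3.

p3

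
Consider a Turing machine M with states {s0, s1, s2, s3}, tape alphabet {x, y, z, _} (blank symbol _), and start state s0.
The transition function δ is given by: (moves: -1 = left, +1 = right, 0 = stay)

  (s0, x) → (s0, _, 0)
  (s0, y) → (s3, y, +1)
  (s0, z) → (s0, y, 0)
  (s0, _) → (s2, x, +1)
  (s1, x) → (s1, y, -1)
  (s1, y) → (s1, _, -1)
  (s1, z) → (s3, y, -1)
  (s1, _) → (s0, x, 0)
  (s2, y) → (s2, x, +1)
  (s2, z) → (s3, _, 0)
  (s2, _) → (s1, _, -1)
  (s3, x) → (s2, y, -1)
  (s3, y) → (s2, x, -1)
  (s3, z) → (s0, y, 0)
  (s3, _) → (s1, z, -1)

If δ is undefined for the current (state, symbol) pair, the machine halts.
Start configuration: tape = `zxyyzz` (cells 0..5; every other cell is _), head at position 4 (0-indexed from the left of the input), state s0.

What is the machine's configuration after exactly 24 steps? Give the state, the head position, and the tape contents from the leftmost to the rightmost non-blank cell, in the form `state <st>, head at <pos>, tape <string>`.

state s1, head at -2, tape xxzyy____z

s0 | ___zxyy[z]z_   read z → write y, move 0, go to s0
s0 | ___zxyy[y]z_   read y → write y, move +1, go to s3
s3 | ___zxyyy[z]_   read z → write y, move 0, go to s0
s0 | ___zxyyy[y]_   read y → write y, move +1, go to s3
s3 | ___zxyyyy[_]   read _ → write z, move -1, go to s1
s1 | ___zxyyy[y]z   read y → write _, move -1, go to s1
s1 | ___zxyy[y]_z   read y → write _, move -1, go to s1
s1 | ___zxy[y]__z   read y → write _, move -1, go to s1
s1 | ___zx[y]___z   read y → write _, move -1, go to s1
s1 | ___z[x]____z   read x → write y, move -1, go to s1
s1 | ___[z]y____z   read z → write y, move -1, go to s3
s3 | __[_]yy____z   read _ → write z, move -1, go to s1
s1 | _[_]zyy____z   read _ → write x, move 0, go to s0
s0 | _[x]zyy____z   read x → write _, move 0, go to s0
s0 | _[_]zyy____z   read _ → write x, move +1, go to s2
s2 | _x[z]yy____z   read z → write _, move 0, go to s3
s3 | _x[_]yy____z   read _ → write z, move -1, go to s1
s1 | _[x]zyy____z   read x → write y, move -1, go to s1
s1 | [_]yzyy____z   read _ → write x, move 0, go to s0
s0 | [x]yzyy____z   read x → write _, move 0, go to s0
s0 | [_]yzyy____z   read _ → write x, move +1, go to s2
s2 | x[y]zyy____z   read y → write x, move +1, go to s2
s2 | xx[z]yy____z   read z → write _, move 0, go to s3
s3 | xx[_]yy____z   read _ → write z, move -1, go to s1
s1 | x[x]zyy____z
After 24 steps: state s1, head at -2, tape xxzyy____z.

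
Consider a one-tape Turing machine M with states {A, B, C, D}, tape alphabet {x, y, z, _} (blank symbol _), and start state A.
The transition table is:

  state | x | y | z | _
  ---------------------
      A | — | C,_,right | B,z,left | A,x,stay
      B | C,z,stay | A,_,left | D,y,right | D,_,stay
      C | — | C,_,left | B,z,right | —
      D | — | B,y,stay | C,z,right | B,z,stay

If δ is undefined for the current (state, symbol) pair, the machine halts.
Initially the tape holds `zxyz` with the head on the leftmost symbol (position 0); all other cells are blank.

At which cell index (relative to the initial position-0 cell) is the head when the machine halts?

1

state=A head=0 tape=_[z]xyz   (A,z)→(B,z,left)
state=B head=-1 tape=[_]zxyz   (B,_)→(D,_,stay)
state=D head=-1 tape=[_]zxyz   (D,_)→(B,z,stay)
state=B head=-1 tape=[z]zxyz   (B,z)→(D,y,right)
state=D head=0 tape=y[z]xyz   (D,z)→(C,z,right)
state=C head=1 tape=yz[x]yz
At halt the head is at cell 1.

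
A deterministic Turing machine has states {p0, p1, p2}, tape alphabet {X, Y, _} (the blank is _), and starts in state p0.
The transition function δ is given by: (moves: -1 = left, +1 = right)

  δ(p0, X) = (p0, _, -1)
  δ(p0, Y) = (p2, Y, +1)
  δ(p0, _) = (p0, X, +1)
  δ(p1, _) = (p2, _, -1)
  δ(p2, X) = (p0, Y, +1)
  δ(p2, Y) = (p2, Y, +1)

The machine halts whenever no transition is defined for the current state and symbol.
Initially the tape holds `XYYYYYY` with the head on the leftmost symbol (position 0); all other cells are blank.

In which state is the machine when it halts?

p0 | _[X]YYYYYY_   read X → write _, move -1, go to p0
p0 | [_]_YYYYYY_   read _ → write X, move +1, go to p0
p0 | X[_]YYYYYY_   read _ → write X, move +1, go to p0
p0 | XX[Y]YYYYY_   read Y → write Y, move +1, go to p2
p2 | XXY[Y]YYYY_   read Y → write Y, move +1, go to p2
p2 | XXYY[Y]YYY_   read Y → write Y, move +1, go to p2
p2 | XXYYY[Y]YY_   read Y → write Y, move +1, go to p2
p2 | XXYYYY[Y]Y_   read Y → write Y, move +1, go to p2
p2 | XXYYYYY[Y]_   read Y → write Y, move +1, go to p2
p2 | XXYYYYYY[_]
No transition is defined for (p2, _); M halts in state p2.

p2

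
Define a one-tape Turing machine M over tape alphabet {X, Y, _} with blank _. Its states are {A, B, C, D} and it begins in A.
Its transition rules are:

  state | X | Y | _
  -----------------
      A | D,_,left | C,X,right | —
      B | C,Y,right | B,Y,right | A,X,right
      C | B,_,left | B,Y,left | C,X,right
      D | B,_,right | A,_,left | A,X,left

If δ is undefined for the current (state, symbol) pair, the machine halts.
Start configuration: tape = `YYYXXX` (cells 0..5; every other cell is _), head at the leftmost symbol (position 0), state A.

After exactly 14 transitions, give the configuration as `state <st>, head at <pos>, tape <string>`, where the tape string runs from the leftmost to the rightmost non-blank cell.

state=A head=0 tape=[Y]YYXXX_   (A,Y)→(C,X,right)
state=C head=1 tape=X[Y]YXXX_   (C,Y)→(B,Y,left)
state=B head=0 tape=[X]YYXXX_   (B,X)→(C,Y,right)
state=C head=1 tape=Y[Y]YXXX_   (C,Y)→(B,Y,left)
state=B head=0 tape=[Y]YYXXX_   (B,Y)→(B,Y,right)
state=B head=1 tape=Y[Y]YXXX_   (B,Y)→(B,Y,right)
state=B head=2 tape=YY[Y]XXX_   (B,Y)→(B,Y,right)
state=B head=3 tape=YYY[X]XX_   (B,X)→(C,Y,right)
state=C head=4 tape=YYYY[X]X_   (C,X)→(B,_,left)
state=B head=3 tape=YYY[Y]_X_   (B,Y)→(B,Y,right)
state=B head=4 tape=YYYY[_]X_   (B,_)→(A,X,right)
state=A head=5 tape=YYYYX[X]_   (A,X)→(D,_,left)
state=D head=4 tape=YYYY[X]__   (D,X)→(B,_,right)
state=B head=5 tape=YYYY_[_]_   (B,_)→(A,X,right)
state=A head=6 tape=YYYY_X[_]
After 14 steps: state A, head at 6, tape YYYY_X.

state A, head at 6, tape YYYY_X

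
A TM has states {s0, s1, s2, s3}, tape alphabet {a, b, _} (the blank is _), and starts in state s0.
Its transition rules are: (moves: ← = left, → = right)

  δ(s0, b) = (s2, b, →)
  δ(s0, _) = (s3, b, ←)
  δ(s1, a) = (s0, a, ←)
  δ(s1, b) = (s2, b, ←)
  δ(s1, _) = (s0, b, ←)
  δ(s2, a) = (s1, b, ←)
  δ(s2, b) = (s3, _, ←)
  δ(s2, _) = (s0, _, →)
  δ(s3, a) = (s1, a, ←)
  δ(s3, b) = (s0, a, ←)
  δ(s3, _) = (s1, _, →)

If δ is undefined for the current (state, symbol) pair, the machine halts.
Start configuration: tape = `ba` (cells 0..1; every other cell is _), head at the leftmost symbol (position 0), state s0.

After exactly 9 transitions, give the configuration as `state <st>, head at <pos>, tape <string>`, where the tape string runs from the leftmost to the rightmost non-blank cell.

state=s0 head=0 tape=__[b]a   (s0,b)→(s2,b,→)
state=s2 head=1 tape=__b[a]   (s2,a)→(s1,b,←)
state=s1 head=0 tape=__[b]b   (s1,b)→(s2,b,←)
state=s2 head=-1 tape=_[_]bb   (s2,_)→(s0,_,→)
state=s0 head=0 tape=__[b]b   (s0,b)→(s2,b,→)
state=s2 head=1 tape=__b[b]   (s2,b)→(s3,_,←)
state=s3 head=0 tape=__[b]_   (s3,b)→(s0,a,←)
state=s0 head=-1 tape=_[_]a_   (s0,_)→(s3,b,←)
state=s3 head=-2 tape=[_]ba_   (s3,_)→(s1,_,→)
state=s1 head=-1 tape=_[b]a_
After 9 steps: state s1, head at -1, tape ba.

state s1, head at -1, tape ba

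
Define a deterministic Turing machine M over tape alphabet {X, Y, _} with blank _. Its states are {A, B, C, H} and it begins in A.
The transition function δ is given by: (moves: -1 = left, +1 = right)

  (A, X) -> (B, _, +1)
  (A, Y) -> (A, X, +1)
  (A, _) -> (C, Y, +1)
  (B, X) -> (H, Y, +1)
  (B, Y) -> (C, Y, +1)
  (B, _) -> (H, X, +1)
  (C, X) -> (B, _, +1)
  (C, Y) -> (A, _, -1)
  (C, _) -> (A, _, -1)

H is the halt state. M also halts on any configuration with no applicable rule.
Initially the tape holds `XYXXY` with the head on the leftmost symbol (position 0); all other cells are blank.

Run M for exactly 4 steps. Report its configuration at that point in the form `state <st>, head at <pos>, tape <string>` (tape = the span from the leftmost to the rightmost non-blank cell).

A | [X]YXXY   read X → write _, move +1, go to B
B | _[Y]XXY   read Y → write Y, move +1, go to C
C | _Y[X]XY   read X → write _, move +1, go to B
B | _Y_[X]Y   read X → write Y, move +1, go to H
H | _Y_Y[Y]
After 4 steps: state H, head at 4, tape Y_YY.

state H, head at 4, tape Y_YY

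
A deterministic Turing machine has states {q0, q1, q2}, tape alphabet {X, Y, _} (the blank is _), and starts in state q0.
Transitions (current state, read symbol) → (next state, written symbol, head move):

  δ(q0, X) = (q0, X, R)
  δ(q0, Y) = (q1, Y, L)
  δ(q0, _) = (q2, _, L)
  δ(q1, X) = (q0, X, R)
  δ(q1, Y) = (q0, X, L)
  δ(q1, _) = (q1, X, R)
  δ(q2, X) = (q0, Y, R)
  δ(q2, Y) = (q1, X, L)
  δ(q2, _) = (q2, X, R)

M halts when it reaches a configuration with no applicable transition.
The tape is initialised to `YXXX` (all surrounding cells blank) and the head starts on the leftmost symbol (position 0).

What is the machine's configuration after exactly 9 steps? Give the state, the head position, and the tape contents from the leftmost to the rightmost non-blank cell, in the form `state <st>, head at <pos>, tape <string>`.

state q2, head at 3, tape XXXXX

state=q0 head=0 tape=_[Y]XXX_   (q0,Y)→(q1,Y,L)
state=q1 head=-1 tape=[_]YXXX_   (q1,_)→(q1,X,R)
state=q1 head=0 tape=X[Y]XXX_   (q1,Y)→(q0,X,L)
state=q0 head=-1 tape=[X]XXXX_   (q0,X)→(q0,X,R)
state=q0 head=0 tape=X[X]XXX_   (q0,X)→(q0,X,R)
state=q0 head=1 tape=XX[X]XX_   (q0,X)→(q0,X,R)
state=q0 head=2 tape=XXX[X]X_   (q0,X)→(q0,X,R)
state=q0 head=3 tape=XXXX[X]_   (q0,X)→(q0,X,R)
state=q0 head=4 tape=XXXXX[_]   (q0,_)→(q2,_,L)
state=q2 head=3 tape=XXXX[X]_
After 9 steps: state q2, head at 3, tape XXXXX.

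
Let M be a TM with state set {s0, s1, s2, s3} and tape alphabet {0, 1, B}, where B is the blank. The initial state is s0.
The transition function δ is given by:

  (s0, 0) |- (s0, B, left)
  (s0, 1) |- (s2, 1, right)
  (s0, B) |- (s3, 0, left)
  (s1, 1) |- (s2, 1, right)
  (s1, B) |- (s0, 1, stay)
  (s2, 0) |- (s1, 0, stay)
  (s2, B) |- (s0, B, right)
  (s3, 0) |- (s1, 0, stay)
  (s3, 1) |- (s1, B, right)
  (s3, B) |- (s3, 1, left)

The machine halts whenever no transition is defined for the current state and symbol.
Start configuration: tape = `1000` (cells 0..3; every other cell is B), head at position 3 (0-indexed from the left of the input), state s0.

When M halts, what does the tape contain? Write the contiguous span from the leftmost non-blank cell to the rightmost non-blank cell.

s0 | 100[0]   read 0 → write B, move left, go to s0
s0 | 10[0]B   read 0 → write B, move left, go to s0
s0 | 1[0]BB   read 0 → write B, move left, go to s0
s0 | [1]BBB   read 1 → write 1, move right, go to s2
s2 | 1[B]BB   read B → write B, move right, go to s0
s0 | 1B[B]B   read B → write 0, move left, go to s3
s3 | 1[B]0B   read B → write 1, move left, go to s3
s3 | [1]10B   read 1 → write B, move right, go to s1
s1 | B[1]0B   read 1 → write 1, move right, go to s2
s2 | B1[0]B   read 0 → write 0, move stay, go to s1
s1 | B1[0]B
The non-blank tape span at halt is 10.

10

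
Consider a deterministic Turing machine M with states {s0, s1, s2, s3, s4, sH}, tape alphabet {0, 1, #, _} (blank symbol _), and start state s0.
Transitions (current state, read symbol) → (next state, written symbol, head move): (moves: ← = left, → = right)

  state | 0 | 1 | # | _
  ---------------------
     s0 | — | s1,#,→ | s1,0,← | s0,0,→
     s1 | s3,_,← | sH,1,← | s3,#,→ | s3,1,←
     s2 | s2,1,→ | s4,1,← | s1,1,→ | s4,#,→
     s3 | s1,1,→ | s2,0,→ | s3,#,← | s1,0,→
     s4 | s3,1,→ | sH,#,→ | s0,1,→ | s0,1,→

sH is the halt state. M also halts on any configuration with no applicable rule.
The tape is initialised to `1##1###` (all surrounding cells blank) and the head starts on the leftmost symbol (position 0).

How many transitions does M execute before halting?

s0 | _[1]##1###__   read 1 → write #, move →, go to s1
s1 | _#[#]#1###__   read # → write #, move →, go to s3
s3 | _##[#]1###__   read # → write #, move ←, go to s3
s3 | _#[#]#1###__   read # → write #, move ←, go to s3
s3 | _[#]##1###__   read # → write #, move ←, go to s3
s3 | [_]###1###__   read _ → write 0, move →, go to s1
s1 | 0[#]##1###__   read # → write #, move →, go to s3
s3 | 0#[#]#1###__   read # → write #, move ←, go to s3
s3 | 0[#]##1###__   read # → write #, move ←, go to s3
s3 | [0]###1###__   read 0 → write 1, move →, go to s1
s1 | 1[#]##1###__   read # → write #, move →, go to s3
s3 | 1#[#]#1###__   read # → write #, move ←, go to s3
s3 | 1[#]##1###__   read # → write #, move ←, go to s3
s3 | [1]###1###__   read 1 → write 0, move →, go to s2
s2 | 0[#]##1###__   read # → write 1, move →, go to s1
s1 | 01[#]#1###__   read # → write #, move →, go to s3
s3 | 01#[#]1###__   read # → write #, move ←, go to s3
s3 | 01[#]#1###__   read # → write #, move ←, go to s3
s3 | 0[1]##1###__   read 1 → write 0, move →, go to s2
s2 | 00[#]#1###__   read # → write 1, move →, go to s1
s1 | 001[#]1###__   read # → write #, move →, go to s3
s3 | 001#[1]###__   read 1 → write 0, move →, go to s2
s2 | 001#0[#]##__   read # → write 1, move →, go to s1
s1 | 001#01[#]#__   read # → write #, move →, go to s3
s3 | 001#01#[#]__   read # → write #, move ←, go to s3
s3 | 001#01[#]#__   read # → write #, move ←, go to s3
s3 | 001#0[1]##__   read 1 → write 0, move →, go to s2
s2 | 001#00[#]#__   read # → write 1, move →, go to s1
s1 | 001#001[#]__   read # → write #, move →, go to s3
s3 | 001#001#[_]_   read _ → write 0, move →, go to s1
s1 | 001#001#0[_]   read _ → write 1, move ←, go to s3
s3 | 001#001#[0]1   read 0 → write 1, move →, go to s1
s1 | 001#001#1[1]   read 1 → write 1, move ←, go to sH
sH | 001#001#[1]1
M halts after 33 transitions.

33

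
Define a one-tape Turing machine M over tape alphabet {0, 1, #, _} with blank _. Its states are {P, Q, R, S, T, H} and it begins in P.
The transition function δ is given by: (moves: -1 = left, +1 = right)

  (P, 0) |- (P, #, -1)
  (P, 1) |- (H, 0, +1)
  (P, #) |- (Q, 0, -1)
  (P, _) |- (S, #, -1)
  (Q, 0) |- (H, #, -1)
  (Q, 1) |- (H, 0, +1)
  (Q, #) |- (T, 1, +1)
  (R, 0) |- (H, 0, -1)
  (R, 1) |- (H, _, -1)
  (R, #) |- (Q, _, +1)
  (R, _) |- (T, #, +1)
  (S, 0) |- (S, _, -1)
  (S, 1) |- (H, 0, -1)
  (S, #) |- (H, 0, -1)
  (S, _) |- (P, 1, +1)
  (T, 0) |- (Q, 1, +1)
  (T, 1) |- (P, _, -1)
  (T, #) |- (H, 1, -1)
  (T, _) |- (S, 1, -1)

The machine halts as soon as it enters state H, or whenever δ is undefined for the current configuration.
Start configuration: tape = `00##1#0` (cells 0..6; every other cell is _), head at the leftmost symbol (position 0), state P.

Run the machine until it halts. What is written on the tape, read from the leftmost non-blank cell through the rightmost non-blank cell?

00#0##1#0

state=P head=0 tape=__[0]0##1#0   (P,0)→(P,#,-1)
state=P head=-1 tape=_[_]#0##1#0   (P,_)→(S,#,-1)
state=S head=-2 tape=[_]##0##1#0   (S,_)→(P,1,+1)
state=P head=-1 tape=1[#]#0##1#0   (P,#)→(Q,0,-1)
state=Q head=-2 tape=[1]0#0##1#0   (Q,1)→(H,0,+1)
state=H head=-1 tape=0[0]#0##1#0
The non-blank tape span at halt is 00#0##1#0.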